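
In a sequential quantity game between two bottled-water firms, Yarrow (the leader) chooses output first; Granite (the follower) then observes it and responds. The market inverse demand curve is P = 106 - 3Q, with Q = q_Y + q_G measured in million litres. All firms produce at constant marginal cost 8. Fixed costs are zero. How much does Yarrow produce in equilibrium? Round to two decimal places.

16.33

Solve by backward induction. Given q_Y, the follower Granite maximises π_G = (106 - 3q_Y - 3q_G)q_G - 8q_G.
Follower FOC: 98 - 3q_Y - 6q_G = 0, so q_G(q_Y) = (98 - 3q_Y)/6.
Yarrow substitutes q_G(q_Y) into its own profit: π_Y = q_Y(106 - 3q_Y - (98 - 3q_Y)/2) - 8q_Y = (57 - (3/2)q_Y)q_Y - 8q_Y.
Leader FOC: 49 - 3q_Y = 0, so q_Y = 49/3.
Then q_G = (98 - 3·(49/3))/6 = 49/6.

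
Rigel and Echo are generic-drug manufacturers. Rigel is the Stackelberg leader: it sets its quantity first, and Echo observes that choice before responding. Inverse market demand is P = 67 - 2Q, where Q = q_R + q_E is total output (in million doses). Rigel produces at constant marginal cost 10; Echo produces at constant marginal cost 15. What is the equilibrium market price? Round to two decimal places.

25.50

Solve by backward induction. Given q_R, the follower Echo maximises π_E = (67 - 2q_R - 2q_E)q_E - 15q_E.
Setting the follower's marginal profit to zero, 52 - 2q_R - 4q_E = 0, i.e. q_E = (52 - 2q_R)/4.
The leader anticipates this reaction. Substituting into P = 67 - 2Q gives P = 41 - q_R, so π_R = (41 - q_R)q_R - 10q_R.
The leader's first-order condition 31 - 2q_R = 0 yields q_R = 31/2.
Then q_E = (52 - 2·(31/2))/4 = 21/4.
Total output Q = 83/4, so price P = 67 - 2·(83/4) = 51/2.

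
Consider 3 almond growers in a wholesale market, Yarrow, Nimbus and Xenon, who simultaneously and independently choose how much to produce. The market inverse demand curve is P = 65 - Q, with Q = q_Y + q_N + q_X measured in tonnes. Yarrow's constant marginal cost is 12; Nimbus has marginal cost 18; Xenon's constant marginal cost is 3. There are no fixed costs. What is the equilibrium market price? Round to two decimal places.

24.50

Yarrow's profit: π_Y = (65 - Q)q_Y - (12q_Y). Setting ∂π_Y/∂q_Y = 0: 53 - 2q_Y - (q_N + q_X) = 0.
Nimbus's profit: π_N = (65 - Q)q_N - (18q_N). Setting ∂π_N/∂q_N = 0: 47 - 2q_N - (q_Y + q_X) = 0.
Xenon's first-order condition: 62 - 2q_X - (q_Y + q_N) = 0.
Adding the 3 first-order conditions: 162 − 4Q = 0, so Q = 81/2.
Back-substituting: q_Y = (53 − 81/2) = 25/2, q_N = (47 − 81/2) = 13/2, q_X = (62 − 81/2) = 43/2.
Total output Q = 81/2, so price P = 65 - 81/2 = 49/2.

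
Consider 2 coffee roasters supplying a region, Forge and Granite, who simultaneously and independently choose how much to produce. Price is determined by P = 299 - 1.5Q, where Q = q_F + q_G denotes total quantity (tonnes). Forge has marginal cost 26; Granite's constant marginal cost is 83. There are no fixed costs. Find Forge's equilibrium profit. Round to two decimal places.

8066.67

Forge's profit: π_F = (299 - 1.5Q)q_F - (26q_F). Setting ∂π_F/∂q_F = 0: 273 - 3q_F - (3/2)(q_G) = 0.
Granite's first-order condition: 216 - 3q_G - (3/2)(q_F) = 0.
So q_F = (273 - (3/2)q_G)/3 and q_G = (216 - (3/2)q_F)/3.
Substituting one into the other gives q_F = 220/3 and q_G = 106/3.
Price P = 299 - (3/2)·(326/3) = 136.
Forge's profit: (136 - 26)·(220/3) = 8066.6667.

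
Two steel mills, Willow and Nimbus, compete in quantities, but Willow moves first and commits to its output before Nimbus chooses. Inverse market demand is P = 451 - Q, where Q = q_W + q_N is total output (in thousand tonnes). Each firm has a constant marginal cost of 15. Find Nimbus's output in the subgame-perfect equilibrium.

109

The follower Nimbus best-responds to any q_W: π_N = (451 - Q)q_N - 15q_N.
∂π_N/∂q_N = 436 - q_W - 2q_N = 0 gives the reaction function q_N = (436 - q_W)/2.
Willow substitutes q_N(q_W) into its own profit: π_W = q_W(451 - q_W - (436 - q_W)/2) - 15q_W = (233 - (1/2)q_W)q_W - 15q_W.
The leader's first-order condition 218 - q_W = 0 yields q_W = 218.
Then q_N = (436 - 218)/2 = 109.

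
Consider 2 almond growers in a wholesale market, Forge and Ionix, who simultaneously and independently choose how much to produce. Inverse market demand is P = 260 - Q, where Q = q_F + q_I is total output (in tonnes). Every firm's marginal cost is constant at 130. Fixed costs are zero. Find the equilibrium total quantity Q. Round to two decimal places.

Each firm earns π_i = (260 - Q)q_i - 130q_i.
Setting ∂π_i/∂q_i = 0 with rivals' quantities fixed: 130 - 2q_i - q_j = 0.
By symmetry each firm produces the same amount; substituting q_j = q_i yields q_i = 130/3.
Total output Q = 130/3 + 130/3 = 260/3.

86.67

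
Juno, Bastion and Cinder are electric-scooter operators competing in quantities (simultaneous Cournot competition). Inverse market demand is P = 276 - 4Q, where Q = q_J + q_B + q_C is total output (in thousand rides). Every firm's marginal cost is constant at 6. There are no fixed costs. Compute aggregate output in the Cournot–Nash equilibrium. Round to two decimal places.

A representative firm's profit is π_i = q_i(276 - 4Q) - 6q_i.
Setting ∂π_i/∂q_i = 0 with rivals' quantities fixed: 270 - 8q_i - 4·Σ_{j≠i} q_j = 0.
By symmetry each firm produces the same amount; substituting Σ_{j≠i} q_j = 2q_i yields q_i = 270/16 = 135/8.
Total output Q = 135/8 + 135/8 + 135/8 = 405/8.

50.63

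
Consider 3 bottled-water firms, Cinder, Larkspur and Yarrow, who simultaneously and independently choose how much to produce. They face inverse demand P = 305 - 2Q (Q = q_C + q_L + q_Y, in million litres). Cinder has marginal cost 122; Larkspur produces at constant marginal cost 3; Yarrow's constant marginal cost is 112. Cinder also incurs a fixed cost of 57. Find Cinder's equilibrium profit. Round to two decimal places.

34.13

Cinder's profit: π_C = (305 - 2Q)q_C - (122q_C). Setting ∂π_C/∂q_C = 0: 183 - 4q_C - 2(q_L + q_Y) = 0.
Larkspur's first-order condition: 302 - 4q_L - 2(q_C + q_Y) = 0.
Yarrow's profit: π_Y = (305 - 2Q)q_Y - (112q_Y). Setting ∂π_Y/∂q_Y = 0: 193 - 4q_Y - 2(q_C + q_L) = 0.
Adding the 3 conditions: 678 − 4Q − 4Q = 0, i.e. Q = 339/4.
Back-substituting: q_C = (183 − 339/2)/2 = 27/4, q_L = (302 − 339/2)/2 = 265/4, q_Y = (193 − 339/2)/2 = 47/4.
Price P = 305 - 2·(339/4) = 271/2.
Cinder's profit: (271/2 - 122)·(27/4) - 57 = 273/8.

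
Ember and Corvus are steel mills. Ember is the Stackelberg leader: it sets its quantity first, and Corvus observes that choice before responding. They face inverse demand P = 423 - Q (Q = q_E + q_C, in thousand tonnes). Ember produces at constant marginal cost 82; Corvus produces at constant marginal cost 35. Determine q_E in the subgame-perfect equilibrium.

The follower Corvus best-responds to any q_E: π_C = (423 - Q)q_C - 35q_C.
Setting the follower's marginal profit to zero, 388 - q_E - 2q_C = 0, i.e. q_C = (388 - q_E)/2.
Ember substitutes q_C(q_E) into its own profit: π_E = q_E(423 - q_E - (388 - q_E)/2) - 82q_E = (229 - (1/2)q_E)q_E - 82q_E.
The leader's first-order condition 147 - q_E = 0 yields q_E = 147.
Then q_C = (388 - 147)/2 = 241/2.

147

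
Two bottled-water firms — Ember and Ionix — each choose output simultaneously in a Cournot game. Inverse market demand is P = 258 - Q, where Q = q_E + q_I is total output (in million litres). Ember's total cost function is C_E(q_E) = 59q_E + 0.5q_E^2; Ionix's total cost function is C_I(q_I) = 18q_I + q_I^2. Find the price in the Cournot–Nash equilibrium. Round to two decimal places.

160.09

Ember's profit: π_E = (258 - Q)q_E - (59q_E + (1/2)q_E²). Setting ∂π_E/∂q_E = 0: 199 - 3q_E - (q_I) = 0.
Ionix's first-order condition: 240 - 4q_I - (q_E) = 0.
Rearranging gives the reaction functions q_E = (199 - q_I)/3 and q_I = (240 - q_E)/4.
Solving the pair: q_E = 556/11, q_I = 521/11.
Total output Q = 1077/11, so price P = 258 - 1077/11 = 1761/11.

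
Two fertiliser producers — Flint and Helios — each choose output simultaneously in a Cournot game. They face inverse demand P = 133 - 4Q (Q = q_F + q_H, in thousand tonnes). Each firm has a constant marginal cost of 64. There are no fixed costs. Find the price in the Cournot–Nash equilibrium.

Each firm earns π_i = (133 - 4Q)q_i - 64q_i.
First-order condition (treating rivals' output as given): 69 - 8q_i - 4q_j = 0.
By symmetry each firm produces the same amount; substituting q_j = q_i yields q_i = 69/12 = 23/4.
Total output Q = 23/2, so price P = 133 - 4·(23/2) = 87.

87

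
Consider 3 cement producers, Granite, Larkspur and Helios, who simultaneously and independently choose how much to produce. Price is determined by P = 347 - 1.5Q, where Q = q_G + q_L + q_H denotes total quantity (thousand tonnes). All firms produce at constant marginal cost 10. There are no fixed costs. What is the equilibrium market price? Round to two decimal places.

Each firm earns π_i = (347 - 1.5Q)q_i - 10q_i.
First-order condition (treating rivals' output as given): 337 - 3q_i - (3/2)·Σ_{j≠i} q_j = 0.
By symmetry each firm produces the same amount; substituting Σ_{j≠i} q_j = 2q_i yields q_i = 337/6.
Total output Q = 337/2, so price P = 347 - (3/2)·(337/2) = 377/4.

94.25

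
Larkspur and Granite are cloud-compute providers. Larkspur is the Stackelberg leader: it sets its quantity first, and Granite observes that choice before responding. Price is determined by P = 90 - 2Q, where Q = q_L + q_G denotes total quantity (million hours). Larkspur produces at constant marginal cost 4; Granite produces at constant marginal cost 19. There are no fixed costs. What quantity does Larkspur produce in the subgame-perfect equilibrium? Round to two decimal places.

The follower Granite best-responds to any q_L: π_G = (90 - 2Q)q_G - 19q_G.
∂π_G/∂q_G = 71 - 2q_L - 4q_G = 0 gives the reaction function q_G = (71 - 2q_L)/4.
The leader anticipates this reaction. Substituting into P = 90 - 2Q gives P = 109/2 - q_L, so π_L = (109/2 - q_L)q_L - 4q_L.
Leader FOC: 101/2 - 2q_L = 0, so q_L = 101/4.
Then q_G = (71 - 2·(101/4))/4 = 41/8.

25.25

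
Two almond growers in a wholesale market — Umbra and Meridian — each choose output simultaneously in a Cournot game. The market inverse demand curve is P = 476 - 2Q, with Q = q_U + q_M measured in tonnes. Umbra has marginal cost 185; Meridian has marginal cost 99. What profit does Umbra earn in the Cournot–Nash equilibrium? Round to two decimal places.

Umbra's profit: π_U = (476 - 2Q)q_U - (185q_U). Setting ∂π_U/∂q_U = 0: 291 - 4q_U - 2(q_M) = 0.
Meridian's first-order condition: 377 - 4q_M - 2(q_U) = 0.
Rearranging gives the reaction functions q_U = (291 - 2q_M)/4 and q_M = (377 - 2q_U)/4.
Substituting one into the other gives q_U = 205/6 and q_M = 463/6.
Price P = 476 - 2·(334/3) = 760/3.
Umbra's profit: (760/3 - 185)·(205/6) = 2334.7222.

2334.72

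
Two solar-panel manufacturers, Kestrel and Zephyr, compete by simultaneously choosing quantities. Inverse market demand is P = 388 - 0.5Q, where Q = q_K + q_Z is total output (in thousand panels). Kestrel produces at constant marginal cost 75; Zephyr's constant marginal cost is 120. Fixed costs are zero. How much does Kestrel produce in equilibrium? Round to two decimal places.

238.67

Kestrel's profit: π_K = (388 - 0.5Q)q_K - (75q_K). Setting ∂π_K/∂q_K = 0: 313 - q_K - (1/2)(q_Z) = 0.
Zephyr's first-order condition: 268 - q_Z - (1/2)(q_K) = 0.
Rearranging gives the reaction functions q_K = (313 - (1/2)q_Z) and q_Z = (268 - (1/2)q_K).
Solving the pair: q_K = 716/3, q_Z = 446/3.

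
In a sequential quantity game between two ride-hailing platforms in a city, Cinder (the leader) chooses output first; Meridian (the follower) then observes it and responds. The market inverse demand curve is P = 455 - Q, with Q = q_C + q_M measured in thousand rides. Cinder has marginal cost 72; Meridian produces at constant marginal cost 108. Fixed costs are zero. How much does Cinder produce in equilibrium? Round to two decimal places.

Solve by backward induction. Given q_C, the follower Meridian maximises π_M = (455 - q_C - q_M)q_M - 108q_M.
∂π_M/∂q_M = 347 - q_C - 2q_M = 0 gives the reaction function q_M = (347 - q_C)/2.
The leader anticipates this reaction. Substituting into P = 455 - Q gives P = 563/2 - (1/2)q_C, so π_C = (563/2 - (1/2)q_C)q_C - 72q_C.
Maximising: ∂π_C/∂q_C = 419/2 - q_C = 0, giving q_C = 419/2.
Then q_M = (347 - 419/2)/2 = 275/4.

209.50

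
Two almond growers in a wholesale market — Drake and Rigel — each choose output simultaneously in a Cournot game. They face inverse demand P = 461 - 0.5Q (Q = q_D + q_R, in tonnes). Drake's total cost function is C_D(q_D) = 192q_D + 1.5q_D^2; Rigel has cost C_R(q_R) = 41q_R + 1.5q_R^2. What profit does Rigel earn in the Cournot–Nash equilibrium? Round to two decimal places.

19257.81

Drake's profit: π_D = (461 - 0.5Q)q_D - (192q_D + (3/2)q_D²). Setting ∂π_D/∂q_D = 0: 269 - 4q_D - (1/2)(q_R) = 0.
Rigel's profit: π_R = (461 - 0.5Q)q_R - (41q_R + (3/2)q_R²). Setting ∂π_R/∂q_R = 0: 420 - 4q_R - (1/2)(q_D) = 0.
Rearranging gives the reaction functions q_D = (269 - (1/2)q_R)/4 and q_R = (420 - (1/2)q_D)/4.
Substituting one into the other gives q_D = 54.9841 and q_R = 98.1270.
Price P = 461 - (1/2)·(1378/9) = 384.4444.
Rigel's profit: 384.4444·98.1270 - 41·98.1270 - (3/2)·98.1270² = 19257.8100.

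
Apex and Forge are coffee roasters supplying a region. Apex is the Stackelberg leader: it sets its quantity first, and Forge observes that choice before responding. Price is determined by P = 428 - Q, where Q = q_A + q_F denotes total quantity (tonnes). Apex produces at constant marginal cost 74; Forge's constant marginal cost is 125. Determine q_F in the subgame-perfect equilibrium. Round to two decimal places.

The follower Forge best-responds to any q_A: π_F = (428 - Q)q_F - 125q_F.
∂π_F/∂q_F = 303 - q_A - 2q_F = 0 gives the reaction function q_F = (303 - q_A)/2.
Apex substitutes q_F(q_A) into its own profit: π_A = q_A(428 - q_A - (303 - q_A)/2) - 74q_A = (553/2 - (1/2)q_A)q_A - 74q_A.
Maximising: ∂π_A/∂q_A = 405/2 - q_A = 0, giving q_A = 405/2.
Then q_F = (303 - 405/2)/2 = 201/4.

50.25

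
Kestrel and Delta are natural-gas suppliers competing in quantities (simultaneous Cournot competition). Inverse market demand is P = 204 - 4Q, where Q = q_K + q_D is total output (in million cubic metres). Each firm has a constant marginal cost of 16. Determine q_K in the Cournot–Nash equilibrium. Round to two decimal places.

15.67

A representative firm's profit is π_i = q_i(204 - 4Q) - 16q_i.
Setting ∂π_i/∂q_i = 0 with rivals' quantities fixed: 188 - 8q_i - 4q_j = 0.
With identical firms every q_j equals q_i, so q_j = q_i and 188 = 12q_i, giving q_i = 47/3.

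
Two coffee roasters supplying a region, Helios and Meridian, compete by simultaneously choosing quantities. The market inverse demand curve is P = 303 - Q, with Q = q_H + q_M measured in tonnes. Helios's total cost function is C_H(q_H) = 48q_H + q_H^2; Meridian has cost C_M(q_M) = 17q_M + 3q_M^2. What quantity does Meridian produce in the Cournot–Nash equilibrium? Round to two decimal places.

28.68

Helios's profit: π_H = (303 - Q)q_H - (48q_H + q_H²). Setting ∂π_H/∂q_H = 0: 255 - 4q_H - (q_M) = 0.
Meridian's first-order condition: 286 - 8q_M - (q_H) = 0.
Rearranging gives the reaction functions q_H = (255 - q_M)/4 and q_M = (286 - q_H)/8.
Substituting one into the other gives q_H = 1754/31 and q_M = 889/31.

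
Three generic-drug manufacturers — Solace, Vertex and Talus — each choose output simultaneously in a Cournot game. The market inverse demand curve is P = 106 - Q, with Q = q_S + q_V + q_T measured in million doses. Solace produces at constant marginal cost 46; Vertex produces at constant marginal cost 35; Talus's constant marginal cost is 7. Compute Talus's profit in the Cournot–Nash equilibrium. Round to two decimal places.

1722.25

Solace's profit: π_S = (106 - Q)q_S - (46q_S). Setting ∂π_S/∂q_S = 0: 60 - 2q_S - (q_V + q_T) = 0.
Vertex's profit: π_V = (106 - Q)q_V - (35q_V). Setting ∂π_V/∂q_V = 0: 71 - 2q_V - (q_S + q_T) = 0.
Talus's first-order condition: 99 - 2q_T - (q_S + q_V) = 0.
Adding the 3 first-order conditions: 230 − 4Q = 0, so Q = 115/2.
Back-substituting: q_S = (60 − 115/2) = 5/2, q_V = (71 − 115/2) = 27/2, q_T = (99 − 115/2) = 83/2.
Price P = 106 - 115/2 = 97/2.
Talus's profit: (97/2 - 7)·(83/2) = 1722.2500.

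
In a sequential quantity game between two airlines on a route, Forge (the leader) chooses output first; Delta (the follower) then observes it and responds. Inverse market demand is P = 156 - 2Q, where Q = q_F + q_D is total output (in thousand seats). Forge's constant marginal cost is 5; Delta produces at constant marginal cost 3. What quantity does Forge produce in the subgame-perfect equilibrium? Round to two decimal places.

37.25

Solve by backward induction. Given q_F, the follower Delta maximises π_D = (156 - 2q_F - 2q_D)q_D - 3q_D.
Setting the follower's marginal profit to zero, 153 - 2q_F - 4q_D = 0, i.e. q_D = (153 - 2q_F)/4.
The leader anticipates this reaction. Substituting into P = 156 - 2Q gives P = 159/2 - q_F, so π_F = (159/2 - q_F)q_F - 5q_F.
Leader FOC: 149/2 - 2q_F = 0, so q_F = 149/4.
Then q_D = (153 - 2·(149/4))/4 = 157/8.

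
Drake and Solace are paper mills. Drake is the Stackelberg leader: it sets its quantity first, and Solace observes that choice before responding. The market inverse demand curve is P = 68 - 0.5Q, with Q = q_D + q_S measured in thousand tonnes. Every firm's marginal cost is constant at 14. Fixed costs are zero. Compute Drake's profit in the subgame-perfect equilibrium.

The follower Solace best-responds to any q_D: π_S = (68 - 0.5Q)q_S - 14q_S.
Setting the follower's marginal profit to zero, 54 - (1/2)q_D - q_S = 0, i.e. q_S = (54 - (1/2)q_D).
The leader anticipates this reaction. Substituting into P = 68 - 0.5Q gives P = 41 - (1/4)q_D, so π_D = (41 - (1/4)q_D)q_D - 14q_D.
Maximising: ∂π_D/∂q_D = 27 - (1/2)q_D = 0, giving q_D = 54.
Then q_S = (54 - (1/2)·54) = 27.
Price P = 68 - (1/2)·81 = 55/2.
Drake's profit: (55/2 - 14)·54 = 729.

729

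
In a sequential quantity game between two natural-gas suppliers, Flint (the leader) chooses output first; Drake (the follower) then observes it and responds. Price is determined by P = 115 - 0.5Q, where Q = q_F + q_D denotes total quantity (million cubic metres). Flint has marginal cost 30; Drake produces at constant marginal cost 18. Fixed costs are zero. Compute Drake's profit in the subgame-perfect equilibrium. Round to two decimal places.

1830.13

The follower Drake best-responds to any q_F: π_D = (115 - 0.5Q)q_D - 18q_D.
Follower FOC: 97 - (1/2)q_F - q_D = 0, so q_D(q_F) = (97 - (1/2)q_F).
The leader anticipates this reaction. Substituting into P = 115 - 0.5Q gives P = 133/2 - (1/4)q_F, so π_F = (133/2 - (1/4)q_F)q_F - 30q_F.
Maximising: ∂π_F/∂q_F = 73/2 - (1/2)q_F = 0, giving q_F = 73.
Then q_D = (97 - (1/2)·73) = 121/2.
Price P = 115 - (1/2)·(267/2) = 193/4.
Drake's profit: (193/4 - 18)·(121/2) = 1830.1250.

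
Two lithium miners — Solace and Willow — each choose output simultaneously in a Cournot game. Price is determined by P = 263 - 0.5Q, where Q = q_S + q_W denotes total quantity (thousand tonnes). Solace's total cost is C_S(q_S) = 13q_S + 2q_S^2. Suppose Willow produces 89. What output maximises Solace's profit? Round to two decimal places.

With the rival's output fixed at 89, Solace's profit is π_S = (263 - (1/2)·89 - (1/2)q_S)q_S - (13q_S + 2q_S²) = (437/2 - (1/2)q_S)q_S - (13q_S + 2q_S²).
∂π_S/∂q_S = 411/2 - 5q_S = 0, so q_S = 411/10.

41.10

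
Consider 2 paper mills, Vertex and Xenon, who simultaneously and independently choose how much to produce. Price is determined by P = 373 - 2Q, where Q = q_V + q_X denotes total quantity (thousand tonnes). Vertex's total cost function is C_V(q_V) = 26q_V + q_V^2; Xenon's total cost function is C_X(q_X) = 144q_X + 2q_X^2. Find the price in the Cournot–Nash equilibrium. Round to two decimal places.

236.73

Vertex's profit: π_V = (373 - 2Q)q_V - (26q_V + q_V²). Setting ∂π_V/∂q_V = 0: 347 - 6q_V - 2(q_X) = 0.
Xenon's profit: π_X = (373 - 2Q)q_X - (144q_X + 2q_X²). Setting ∂π_X/∂q_X = 0: 229 - 8q_X - 2(q_V) = 0.
Best responses: q_V = (347 - 2q_X)/6, q_X = (229 - 2q_V)/8.
Substituting one into the other gives q_V = 1159/22 and q_X = 170/11.
Total output Q = 1499/22, so price P = 373 - 2·(1499/22) = 236.7273.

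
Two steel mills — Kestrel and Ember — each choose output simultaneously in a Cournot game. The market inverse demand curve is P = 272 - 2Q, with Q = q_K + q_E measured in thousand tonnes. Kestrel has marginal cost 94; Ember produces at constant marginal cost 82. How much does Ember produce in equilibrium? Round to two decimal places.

33.67

Kestrel's profit: π_K = (272 - 2Q)q_K - (94q_K). Setting ∂π_K/∂q_K = 0: 178 - 4q_K - 2(q_E) = 0.
Ember's profit: π_E = (272 - 2Q)q_E - (82q_E). Setting ∂π_E/∂q_E = 0: 190 - 4q_E - 2(q_K) = 0.
So q_K = (178 - 2q_E)/4 and q_E = (190 - 2q_K)/4.
Substituting one into the other gives q_K = 83/3 and q_E = 101/3.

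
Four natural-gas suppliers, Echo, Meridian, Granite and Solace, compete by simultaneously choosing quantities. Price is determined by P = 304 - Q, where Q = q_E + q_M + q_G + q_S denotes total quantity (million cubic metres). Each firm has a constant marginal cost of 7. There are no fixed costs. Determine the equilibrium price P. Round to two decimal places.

66.40

A representative firm's profit is π_i = q_i(304 - Q) - 7q_i.
Setting ∂π_i/∂q_i = 0 with rivals' quantities fixed: 297 - 2q_i - Σ_{j≠i} q_j = 0.
By symmetry each firm produces the same amount; substituting Σ_{j≠i} q_j = 3q_i yields q_i = 297/5.
Total output Q = 1188/5, so price P = 304 - 1188/5 = 332/5.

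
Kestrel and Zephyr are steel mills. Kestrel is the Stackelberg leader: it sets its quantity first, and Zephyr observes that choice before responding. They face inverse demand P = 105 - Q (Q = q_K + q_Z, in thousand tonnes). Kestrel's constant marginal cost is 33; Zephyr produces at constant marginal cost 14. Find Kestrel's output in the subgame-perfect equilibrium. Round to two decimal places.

Solve by backward induction. Given q_K, the follower Zephyr maximises π_Z = (105 - q_K - q_Z)q_Z - 14q_Z.
∂π_Z/∂q_Z = 91 - q_K - 2q_Z = 0 gives the reaction function q_Z = (91 - q_K)/2.
The leader anticipates this reaction. Substituting into P = 105 - Q gives P = 119/2 - (1/2)q_K, so π_K = (119/2 - (1/2)q_K)q_K - 33q_K.
Maximising: ∂π_K/∂q_K = 53/2 - q_K = 0, giving q_K = 53/2.
Then q_Z = (91 - 53/2)/2 = 129/4.

26.50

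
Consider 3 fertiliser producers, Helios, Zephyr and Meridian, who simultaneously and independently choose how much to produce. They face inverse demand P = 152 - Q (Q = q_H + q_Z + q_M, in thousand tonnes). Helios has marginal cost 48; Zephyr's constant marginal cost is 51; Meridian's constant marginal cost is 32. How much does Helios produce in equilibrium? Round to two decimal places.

22.75

Helios's profit: π_H = (152 - Q)q_H - (48q_H). Setting ∂π_H/∂q_H = 0: 104 - 2q_H - (q_Z + q_M) = 0.
Zephyr's profit: π_Z = (152 - Q)q_Z - (51q_Z). Setting ∂π_Z/∂q_Z = 0: 101 - 2q_Z - (q_H + q_M) = 0.
Meridian's profit: π_M = (152 - Q)q_M - (32q_M). Setting ∂π_M/∂q_M = 0: 120 - 2q_M - (q_H + q_Z) = 0.
Adding the 3 first-order conditions: 325 − 4Q = 0, so Q = 325/4.
Back-substituting: q_H = (104 − 325/4) = 91/4, q_Z = (101 − 325/4) = 79/4, q_M = (120 − 325/4) = 155/4.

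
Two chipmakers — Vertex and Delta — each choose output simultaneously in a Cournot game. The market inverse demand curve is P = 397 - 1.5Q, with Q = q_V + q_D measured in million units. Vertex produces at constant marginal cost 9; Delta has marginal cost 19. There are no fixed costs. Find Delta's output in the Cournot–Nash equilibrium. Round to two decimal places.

81.78

Vertex's profit: π_V = (397 - 1.5Q)q_V - (9q_V). Setting ∂π_V/∂q_V = 0: 388 - 3q_V - (3/2)(q_D) = 0.
Delta's profit: π_D = (397 - 1.5Q)q_D - (19q_D). Setting ∂π_D/∂q_D = 0: 378 - 3q_D - (3/2)(q_V) = 0.
So q_V = (388 - (3/2)q_D)/3 and q_D = (378 - (3/2)q_V)/3.
Substituting one into the other gives q_V = 796/9 and q_D = 736/9.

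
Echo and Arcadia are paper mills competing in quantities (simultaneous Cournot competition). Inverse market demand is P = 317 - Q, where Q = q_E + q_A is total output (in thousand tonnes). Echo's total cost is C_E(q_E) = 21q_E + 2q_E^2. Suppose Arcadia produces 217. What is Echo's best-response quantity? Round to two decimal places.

13.17

With the rival's output fixed at 217, Echo's profit is π_E = (317 - 217 - q_E)q_E - (21q_E + 2q_E²) = (100 - q_E)q_E - (21q_E + 2q_E²).
∂π_E/∂q_E = 79 - 6q_E = 0, so q_E = 79/6.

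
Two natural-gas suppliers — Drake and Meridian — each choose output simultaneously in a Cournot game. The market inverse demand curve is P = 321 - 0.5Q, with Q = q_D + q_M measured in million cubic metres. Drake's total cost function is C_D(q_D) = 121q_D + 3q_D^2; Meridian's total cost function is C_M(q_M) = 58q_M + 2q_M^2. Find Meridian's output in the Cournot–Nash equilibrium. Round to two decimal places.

Drake's profit: π_D = (321 - 0.5Q)q_D - (121q_D + 3q_D²). Setting ∂π_D/∂q_D = 0: 200 - 7q_D - (1/2)(q_M) = 0.
Meridian's first-order condition: 263 - 5q_M - (1/2)(q_D) = 0.
Rearranging gives the reaction functions q_D = (200 - (1/2)q_M)/7 and q_M = (263 - (1/2)q_D)/5.
Substituting one into the other gives q_D = 24.9928 and q_M = 50.1007.

50.10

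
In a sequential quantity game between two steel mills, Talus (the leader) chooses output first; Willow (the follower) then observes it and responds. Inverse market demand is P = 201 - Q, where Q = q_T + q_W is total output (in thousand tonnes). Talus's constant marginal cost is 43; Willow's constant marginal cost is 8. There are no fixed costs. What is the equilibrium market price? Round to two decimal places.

73.75

Solve by backward induction. Given q_T, the follower Willow maximises π_W = (201 - q_T - q_W)q_W - 8q_W.
∂π_W/∂q_W = 193 - q_T - 2q_W = 0 gives the reaction function q_W = (193 - q_T)/2.
The leader anticipates this reaction. Substituting into P = 201 - Q gives P = 209/2 - (1/2)q_T, so π_T = (209/2 - (1/2)q_T)q_T - 43q_T.
Leader FOC: 123/2 - q_T = 0, so q_T = 123/2.
Then q_W = (193 - 123/2)/2 = 263/4.
Total output Q = 509/4, so price P = 201 - 509/4 = 295/4.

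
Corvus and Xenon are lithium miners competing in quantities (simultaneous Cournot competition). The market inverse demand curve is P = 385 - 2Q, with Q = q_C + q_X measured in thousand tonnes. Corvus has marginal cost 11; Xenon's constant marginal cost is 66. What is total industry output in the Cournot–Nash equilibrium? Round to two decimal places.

115.50

Corvus's profit: π_C = (385 - 2Q)q_C - (11q_C). Setting ∂π_C/∂q_C = 0: 374 - 4q_C - 2(q_X) = 0.
Xenon's first-order condition: 319 - 4q_X - 2(q_C) = 0.
Best responses: q_C = (374 - 2q_X)/4, q_X = (319 - 2q_C)/4.
Substituting one into the other gives q_C = 143/2 and q_X = 44.
Total output Q = 143/2 + 44 = 231/2.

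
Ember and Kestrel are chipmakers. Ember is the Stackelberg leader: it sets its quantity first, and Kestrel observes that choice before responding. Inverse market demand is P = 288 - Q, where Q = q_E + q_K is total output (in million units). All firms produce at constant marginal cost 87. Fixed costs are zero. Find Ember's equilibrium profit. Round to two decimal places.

Solve by backward induction. Given q_E, the follower Kestrel maximises π_K = (288 - q_E - q_K)q_K - 87q_K.
Follower FOC: 201 - q_E - 2q_K = 0, so q_K(q_E) = (201 - q_E)/2.
Ember substitutes q_K(q_E) into its own profit: π_E = q_E(288 - q_E - (201 - q_E)/2) - 87q_E = (375/2 - (1/2)q_E)q_E - 87q_E.
The leader's first-order condition 201/2 - q_E = 0 yields q_E = 201/2.
Then q_K = (201 - 201/2)/2 = 201/4.
Price P = 288 - 603/4 = 549/4.
Ember's profit: (549/4 - 87)·(201/2) = 5050.1250.

5050.13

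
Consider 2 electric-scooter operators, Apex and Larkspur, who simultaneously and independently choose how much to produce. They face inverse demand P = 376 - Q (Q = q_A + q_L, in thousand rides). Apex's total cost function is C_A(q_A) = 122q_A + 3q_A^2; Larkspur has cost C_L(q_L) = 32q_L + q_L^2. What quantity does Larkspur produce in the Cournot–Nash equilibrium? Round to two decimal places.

Apex's profit: π_A = (376 - Q)q_A - (122q_A + 3q_A²). Setting ∂π_A/∂q_A = 0: 254 - 8q_A - (q_L) = 0.
Larkspur's first-order condition: 344 - 4q_L - (q_A) = 0.
Best responses: q_A = (254 - q_L)/8, q_L = (344 - q_A)/4.
Substituting one into the other gives q_A = 672/31 and q_L = 80.5806.

80.58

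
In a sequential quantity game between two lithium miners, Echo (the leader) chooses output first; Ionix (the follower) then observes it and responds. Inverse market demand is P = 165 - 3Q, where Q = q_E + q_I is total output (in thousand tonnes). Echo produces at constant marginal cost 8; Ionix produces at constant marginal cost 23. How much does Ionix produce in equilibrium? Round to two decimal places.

The follower Ionix best-responds to any q_E: π_I = (165 - 3Q)q_I - 23q_I.
Follower FOC: 142 - 3q_E - 6q_I = 0, so q_I(q_E) = (142 - 3q_E)/6.
Echo substitutes q_I(q_E) into its own profit: π_E = q_E(165 - 3q_E - (142 - 3q_E)/2) - 8q_E = (94 - (3/2)q_E)q_E - 8q_E.
The leader's first-order condition 86 - 3q_E = 0 yields q_E = 86/3.
Then q_I = (142 - 3·(86/3))/6 = 28/3.

9.33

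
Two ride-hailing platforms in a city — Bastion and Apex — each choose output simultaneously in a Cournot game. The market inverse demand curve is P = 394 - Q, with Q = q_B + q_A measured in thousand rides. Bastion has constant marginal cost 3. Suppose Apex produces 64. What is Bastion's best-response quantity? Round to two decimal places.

With the rival's output fixed at 64, Bastion's profit is π_B = (394 - 64 - q_B)q_B - (3q_B) = (330 - q_B)q_B - (3q_B).
∂π_B/∂q_B = 327 - 2q_B = 0, so q_B = 327/2.

163.50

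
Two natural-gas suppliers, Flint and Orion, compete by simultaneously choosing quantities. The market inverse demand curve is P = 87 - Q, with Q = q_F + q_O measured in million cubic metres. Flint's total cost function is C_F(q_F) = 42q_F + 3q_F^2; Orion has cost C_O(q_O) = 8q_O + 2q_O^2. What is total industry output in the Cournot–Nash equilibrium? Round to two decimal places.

Flint's profit: π_F = (87 - Q)q_F - (42q_F + 3q_F²). Setting ∂π_F/∂q_F = 0: 45 - 8q_F - (q_O) = 0.
Orion's first-order condition: 79 - 6q_O - (q_F) = 0.
Rearranging gives the reaction functions q_F = (45 - q_O)/8 and q_O = (79 - q_F)/6.
Solving the pair: q_F = 191/47, q_O = 587/47.
Total output Q = 191/47 + 587/47 = 778/47.

16.55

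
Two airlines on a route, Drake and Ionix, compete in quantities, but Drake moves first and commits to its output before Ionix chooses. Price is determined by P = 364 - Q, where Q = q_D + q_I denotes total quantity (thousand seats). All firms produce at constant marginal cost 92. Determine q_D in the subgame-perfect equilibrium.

The follower Ionix best-responds to any q_D: π_I = (364 - Q)q_I - 92q_I.
Setting the follower's marginal profit to zero, 272 - q_D - 2q_I = 0, i.e. q_I = (272 - q_D)/2.
Drake substitutes q_I(q_D) into its own profit: π_D = q_D(364 - q_D - (272 - q_D)/2) - 92q_D = (228 - (1/2)q_D)q_D - 92q_D.
The leader's first-order condition 136 - q_D = 0 yields q_D = 136.
Then q_I = (272 - 136)/2 = 68.

136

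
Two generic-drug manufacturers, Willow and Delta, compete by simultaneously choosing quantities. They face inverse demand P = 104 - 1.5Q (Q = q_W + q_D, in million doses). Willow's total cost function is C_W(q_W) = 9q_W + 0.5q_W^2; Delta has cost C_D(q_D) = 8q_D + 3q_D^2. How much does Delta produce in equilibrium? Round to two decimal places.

7.16

Willow's profit: π_W = (104 - 1.5Q)q_W - (9q_W + (1/2)q_W²). Setting ∂π_W/∂q_W = 0: 95 - 4q_W - (3/2)(q_D) = 0.
Delta's first-order condition: 96 - 9q_D - (3/2)(q_W) = 0.
So q_W = (95 - (3/2)q_D)/4 and q_D = (96 - (3/2)q_W)/9.
Substituting one into the other gives q_W = 316/15 and q_D = 322/45.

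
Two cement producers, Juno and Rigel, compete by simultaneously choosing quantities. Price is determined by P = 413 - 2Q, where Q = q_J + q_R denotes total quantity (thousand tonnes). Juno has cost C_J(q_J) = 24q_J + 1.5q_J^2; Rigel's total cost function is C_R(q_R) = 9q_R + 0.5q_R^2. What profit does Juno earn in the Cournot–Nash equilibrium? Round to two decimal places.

Juno's profit: π_J = (413 - 2Q)q_J - (24q_J + (3/2)q_J²). Setting ∂π_J/∂q_J = 0: 389 - 7q_J - 2(q_R) = 0.
Rigel's profit: π_R = (413 - 2Q)q_R - (9q_R + (1/2)q_R²). Setting ∂π_R/∂q_R = 0: 404 - 5q_R - 2(q_J) = 0.
Best responses: q_J = (389 - 2q_R)/7, q_R = (404 - 2q_J)/5.
Substituting one into the other gives q_J = 1137/31 and q_R = 66.1290.
Price P = 413 - 2·102.8065 = 207.3871.
Juno's profit: 207.3871·(1137/31) - 24·(1137/31) - (3/2)(1137/31)² = 4708.3158.

4708.32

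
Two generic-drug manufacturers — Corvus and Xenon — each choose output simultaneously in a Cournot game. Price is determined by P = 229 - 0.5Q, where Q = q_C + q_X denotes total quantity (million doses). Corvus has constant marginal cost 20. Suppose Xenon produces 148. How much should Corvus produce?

With the rival's output fixed at 148, Corvus's profit is π_C = (229 - (1/2)·148 - (1/2)q_C)q_C - (20q_C) = (155 - (1/2)q_C)q_C - (20q_C).
∂π_C/∂q_C = 135 - q_C = 0, so q_C = 135.

135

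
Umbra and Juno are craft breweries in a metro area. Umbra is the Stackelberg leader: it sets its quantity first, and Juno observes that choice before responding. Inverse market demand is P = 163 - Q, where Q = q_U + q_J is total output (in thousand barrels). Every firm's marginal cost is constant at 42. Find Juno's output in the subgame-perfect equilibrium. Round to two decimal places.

30.25

Solve by backward induction. Given q_U, the follower Juno maximises π_J = (163 - q_U - q_J)q_J - 42q_J.
Setting the follower's marginal profit to zero, 121 - q_U - 2q_J = 0, i.e. q_J = (121 - q_U)/2.
The leader anticipates this reaction. Substituting into P = 163 - Q gives P = 205/2 - (1/2)q_U, so π_U = (205/2 - (1/2)q_U)q_U - 42q_U.
Leader FOC: 121/2 - q_U = 0, so q_U = 121/2.
Then q_J = (121 - 121/2)/2 = 121/4.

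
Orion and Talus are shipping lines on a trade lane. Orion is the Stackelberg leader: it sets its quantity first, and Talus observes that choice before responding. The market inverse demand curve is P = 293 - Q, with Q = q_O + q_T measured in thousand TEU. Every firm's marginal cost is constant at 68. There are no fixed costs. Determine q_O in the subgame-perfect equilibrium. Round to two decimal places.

Solve by backward induction. Given q_O, the follower Talus maximises π_T = (293 - q_O - q_T)q_T - 68q_T.
Follower FOC: 225 - q_O - 2q_T = 0, so q_T(q_O) = (225 - q_O)/2.
Orion substitutes q_T(q_O) into its own profit: π_O = q_O(293 - q_O - (225 - q_O)/2) - 68q_O = (361/2 - (1/2)q_O)q_O - 68q_O.
Maximising: ∂π_O/∂q_O = 225/2 - q_O = 0, giving q_O = 225/2.
Then q_T = (225 - 225/2)/2 = 225/4.

112.50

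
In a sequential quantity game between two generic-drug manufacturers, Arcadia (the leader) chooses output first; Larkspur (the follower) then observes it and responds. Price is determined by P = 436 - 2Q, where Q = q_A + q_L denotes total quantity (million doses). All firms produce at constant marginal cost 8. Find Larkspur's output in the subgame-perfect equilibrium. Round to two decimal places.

The follower Larkspur best-responds to any q_A: π_L = (436 - 2Q)q_L - 8q_L.
Setting the follower's marginal profit to zero, 428 - 2q_A - 4q_L = 0, i.e. q_L = (428 - 2q_A)/4.
The leader anticipates this reaction. Substituting into P = 436 - 2Q gives P = 222 - q_A, so π_A = (222 - q_A)q_A - 8q_A.
Leader FOC: 214 - 2q_A = 0, so q_A = 107.
Then q_L = (428 - 2·107)/4 = 107/2.

53.50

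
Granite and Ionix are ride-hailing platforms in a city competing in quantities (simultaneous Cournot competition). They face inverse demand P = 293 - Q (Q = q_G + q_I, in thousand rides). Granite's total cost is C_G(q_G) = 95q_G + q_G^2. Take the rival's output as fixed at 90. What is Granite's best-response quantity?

With the rival's output fixed at 90, Granite's profit is π_G = (293 - 90 - q_G)q_G - (95q_G + q_G²) = (203 - q_G)q_G - (95q_G + q_G²).
∂π_G/∂q_G = 108 - 4q_G = 0, so q_G = 27.

27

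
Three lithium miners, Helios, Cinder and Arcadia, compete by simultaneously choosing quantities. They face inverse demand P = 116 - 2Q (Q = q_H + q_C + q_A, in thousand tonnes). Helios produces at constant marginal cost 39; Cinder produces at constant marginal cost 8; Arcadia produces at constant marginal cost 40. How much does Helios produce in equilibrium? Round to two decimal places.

5.88

Helios's profit: π_H = (116 - 2Q)q_H - (39q_H). Setting ∂π_H/∂q_H = 0: 77 - 4q_H - 2(q_C + q_A) = 0.
Cinder's profit: π_C = (116 - 2Q)q_C - (8q_C). Setting ∂π_C/∂q_C = 0: 108 - 4q_C - 2(q_H + q_A) = 0.
Arcadia's profit: π_A = (116 - 2Q)q_A - (40q_A). Setting ∂π_A/∂q_A = 0: 76 - 4q_A - 2(q_H + q_C) = 0.
Adding the 3 conditions: 261 − 4Q − 4Q = 0, i.e. Q = 261/8.
Back-substituting: q_H = (77 − 261/4)/2 = 47/8, q_C = (108 − 261/4)/2 = 171/8, q_A = (76 − 261/4)/2 = 43/8.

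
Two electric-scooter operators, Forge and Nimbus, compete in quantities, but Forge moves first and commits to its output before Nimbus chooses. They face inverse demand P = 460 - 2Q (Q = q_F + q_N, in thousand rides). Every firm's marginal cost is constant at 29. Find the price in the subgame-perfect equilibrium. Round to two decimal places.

136.75

The follower Nimbus best-responds to any q_F: π_N = (460 - 2Q)q_N - 29q_N.
Follower FOC: 431 - 2q_F - 4q_N = 0, so q_N(q_F) = (431 - 2q_F)/4.
The leader anticipates this reaction. Substituting into P = 460 - 2Q gives P = 489/2 - q_F, so π_F = (489/2 - q_F)q_F - 29q_F.
Leader FOC: 431/2 - 2q_F = 0, so q_F = 431/4.
Then q_N = (431 - 2·(431/4))/4 = 431/8.
Total output Q = 1293/8, so price P = 460 - 2·(1293/8) = 547/4.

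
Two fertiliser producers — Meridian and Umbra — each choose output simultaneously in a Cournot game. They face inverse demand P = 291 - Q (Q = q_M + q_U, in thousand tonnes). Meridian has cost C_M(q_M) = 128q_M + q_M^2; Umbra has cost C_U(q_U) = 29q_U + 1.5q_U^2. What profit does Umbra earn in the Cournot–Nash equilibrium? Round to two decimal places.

5424.00

Meridian's profit: π_M = (291 - Q)q_M - (128q_M + q_M²). Setting ∂π_M/∂q_M = 0: 163 - 4q_M - (q_U) = 0.
Umbra's first-order condition: 262 - 5q_U - (q_M) = 0.
Rearranging gives the reaction functions q_M = (163 - q_U)/4 and q_U = (262 - q_M)/5.
Solving the pair: q_M = 553/19, q_U = 885/19.
Price P = 291 - 1438/19 = 215.3158.
Umbra's profit: 215.3158·(885/19) - 29·(885/19) - (3/2)(885/19)² = 5423.9958.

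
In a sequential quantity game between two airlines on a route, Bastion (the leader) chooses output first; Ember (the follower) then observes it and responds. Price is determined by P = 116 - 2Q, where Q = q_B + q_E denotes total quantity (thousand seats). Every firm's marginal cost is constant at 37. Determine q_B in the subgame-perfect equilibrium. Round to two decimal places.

The follower Ember best-responds to any q_B: π_E = (116 - 2Q)q_E - 37q_E.
Setting the follower's marginal profit to zero, 79 - 2q_B - 4q_E = 0, i.e. q_E = (79 - 2q_B)/4.
The leader anticipates this reaction. Substituting into P = 116 - 2Q gives P = 153/2 - q_B, so π_B = (153/2 - q_B)q_B - 37q_B.
Maximising: ∂π_B/∂q_B = 79/2 - 2q_B = 0, giving q_B = 79/4.
Then q_E = (79 - 2·(79/4))/4 = 79/8.

19.75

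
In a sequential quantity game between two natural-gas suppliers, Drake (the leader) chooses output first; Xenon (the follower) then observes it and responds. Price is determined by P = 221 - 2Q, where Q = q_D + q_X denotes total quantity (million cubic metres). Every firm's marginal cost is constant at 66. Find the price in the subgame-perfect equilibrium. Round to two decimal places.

104.75

Solve by backward induction. Given q_D, the follower Xenon maximises π_X = (221 - 2q_D - 2q_X)q_X - 66q_X.
∂π_X/∂q_X = 155 - 2q_D - 4q_X = 0 gives the reaction function q_X = (155 - 2q_D)/4.
Drake substitutes q_X(q_D) into its own profit: π_D = q_D(221 - 2q_D - (155 - 2q_D)/2) - 66q_D = (287/2 - q_D)q_D - 66q_D.
The leader's first-order condition 155/2 - 2q_D = 0 yields q_D = 155/4.
Then q_X = (155 - 2·(155/4))/4 = 155/8.
Total output Q = 465/8, so price P = 221 - 2·(465/8) = 419/4.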